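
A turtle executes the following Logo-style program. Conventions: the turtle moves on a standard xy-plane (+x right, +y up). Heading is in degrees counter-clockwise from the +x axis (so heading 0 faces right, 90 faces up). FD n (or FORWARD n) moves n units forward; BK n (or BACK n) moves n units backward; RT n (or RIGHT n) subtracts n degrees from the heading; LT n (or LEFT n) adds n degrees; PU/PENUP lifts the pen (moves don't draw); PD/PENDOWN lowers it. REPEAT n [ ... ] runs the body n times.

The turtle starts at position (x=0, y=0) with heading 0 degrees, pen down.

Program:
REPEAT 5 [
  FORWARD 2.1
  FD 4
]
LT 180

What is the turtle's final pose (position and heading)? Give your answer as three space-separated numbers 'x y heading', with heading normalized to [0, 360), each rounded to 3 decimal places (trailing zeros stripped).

Executing turtle program step by step:
Start: pos=(0,0), heading=0, pen down
REPEAT 5 [
  -- iteration 1/5 --
  FD 2.1: (0,0) -> (2.1,0) [heading=0, draw]
  FD 4: (2.1,0) -> (6.1,0) [heading=0, draw]
  -- iteration 2/5 --
  FD 2.1: (6.1,0) -> (8.2,0) [heading=0, draw]
  FD 4: (8.2,0) -> (12.2,0) [heading=0, draw]
  -- iteration 3/5 --
  FD 2.1: (12.2,0) -> (14.3,0) [heading=0, draw]
  FD 4: (14.3,0) -> (18.3,0) [heading=0, draw]
  -- iteration 4/5 --
  FD 2.1: (18.3,0) -> (20.4,0) [heading=0, draw]
  FD 4: (20.4,0) -> (24.4,0) [heading=0, draw]
  -- iteration 5/5 --
  FD 2.1: (24.4,0) -> (26.5,0) [heading=0, draw]
  FD 4: (26.5,0) -> (30.5,0) [heading=0, draw]
]
LT 180: heading 0 -> 180
Final: pos=(30.5,0), heading=180, 10 segment(s) drawn

Answer: 30.5 0 180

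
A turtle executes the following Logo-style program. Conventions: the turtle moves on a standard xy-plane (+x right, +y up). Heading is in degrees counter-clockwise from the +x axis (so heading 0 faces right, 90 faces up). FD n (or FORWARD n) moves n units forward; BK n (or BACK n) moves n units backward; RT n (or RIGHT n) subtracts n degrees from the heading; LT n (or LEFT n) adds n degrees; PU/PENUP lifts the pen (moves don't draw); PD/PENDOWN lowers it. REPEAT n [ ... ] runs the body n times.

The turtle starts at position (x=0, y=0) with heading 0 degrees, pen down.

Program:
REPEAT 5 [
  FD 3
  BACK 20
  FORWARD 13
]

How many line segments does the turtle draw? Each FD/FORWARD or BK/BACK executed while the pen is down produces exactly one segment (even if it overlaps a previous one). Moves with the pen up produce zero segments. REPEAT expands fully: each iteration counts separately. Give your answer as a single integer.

Answer: 15

Derivation:
Executing turtle program step by step:
Start: pos=(0,0), heading=0, pen down
REPEAT 5 [
  -- iteration 1/5 --
  FD 3: (0,0) -> (3,0) [heading=0, draw]
  BK 20: (3,0) -> (-17,0) [heading=0, draw]
  FD 13: (-17,0) -> (-4,0) [heading=0, draw]
  -- iteration 2/5 --
  FD 3: (-4,0) -> (-1,0) [heading=0, draw]
  BK 20: (-1,0) -> (-21,0) [heading=0, draw]
  FD 13: (-21,0) -> (-8,0) [heading=0, draw]
  -- iteration 3/5 --
  FD 3: (-8,0) -> (-5,0) [heading=0, draw]
  BK 20: (-5,0) -> (-25,0) [heading=0, draw]
  FD 13: (-25,0) -> (-12,0) [heading=0, draw]
  -- iteration 4/5 --
  FD 3: (-12,0) -> (-9,0) [heading=0, draw]
  BK 20: (-9,0) -> (-29,0) [heading=0, draw]
  FD 13: (-29,0) -> (-16,0) [heading=0, draw]
  -- iteration 5/5 --
  FD 3: (-16,0) -> (-13,0) [heading=0, draw]
  BK 20: (-13,0) -> (-33,0) [heading=0, draw]
  FD 13: (-33,0) -> (-20,0) [heading=0, draw]
]
Final: pos=(-20,0), heading=0, 15 segment(s) drawn
Segments drawn: 15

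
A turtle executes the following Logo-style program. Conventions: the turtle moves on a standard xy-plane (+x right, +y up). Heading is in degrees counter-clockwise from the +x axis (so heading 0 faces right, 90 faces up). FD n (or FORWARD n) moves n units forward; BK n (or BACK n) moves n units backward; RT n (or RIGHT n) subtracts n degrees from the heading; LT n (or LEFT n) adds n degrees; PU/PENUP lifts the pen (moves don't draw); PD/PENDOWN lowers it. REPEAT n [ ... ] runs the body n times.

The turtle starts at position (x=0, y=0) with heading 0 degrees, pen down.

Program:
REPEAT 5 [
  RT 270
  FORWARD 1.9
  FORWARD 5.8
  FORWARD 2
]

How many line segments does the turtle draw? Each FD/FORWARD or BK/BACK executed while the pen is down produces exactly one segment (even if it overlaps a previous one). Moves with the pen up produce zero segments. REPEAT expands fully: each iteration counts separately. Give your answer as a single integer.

Answer: 15

Derivation:
Executing turtle program step by step:
Start: pos=(0,0), heading=0, pen down
REPEAT 5 [
  -- iteration 1/5 --
  RT 270: heading 0 -> 90
  FD 1.9: (0,0) -> (0,1.9) [heading=90, draw]
  FD 5.8: (0,1.9) -> (0,7.7) [heading=90, draw]
  FD 2: (0,7.7) -> (0,9.7) [heading=90, draw]
  -- iteration 2/5 --
  RT 270: heading 90 -> 180
  FD 1.9: (0,9.7) -> (-1.9,9.7) [heading=180, draw]
  FD 5.8: (-1.9,9.7) -> (-7.7,9.7) [heading=180, draw]
  FD 2: (-7.7,9.7) -> (-9.7,9.7) [heading=180, draw]
  -- iteration 3/5 --
  RT 270: heading 180 -> 270
  FD 1.9: (-9.7,9.7) -> (-9.7,7.8) [heading=270, draw]
  FD 5.8: (-9.7,7.8) -> (-9.7,2) [heading=270, draw]
  FD 2: (-9.7,2) -> (-9.7,0) [heading=270, draw]
  -- iteration 4/5 --
  RT 270: heading 270 -> 0
  FD 1.9: (-9.7,0) -> (-7.8,0) [heading=0, draw]
  FD 5.8: (-7.8,0) -> (-2,0) [heading=0, draw]
  FD 2: (-2,0) -> (0,0) [heading=0, draw]
  -- iteration 5/5 --
  RT 270: heading 0 -> 90
  FD 1.9: (0,0) -> (0,1.9) [heading=90, draw]
  FD 5.8: (0,1.9) -> (0,7.7) [heading=90, draw]
  FD 2: (0,7.7) -> (0,9.7) [heading=90, draw]
]
Final: pos=(0,9.7), heading=90, 15 segment(s) drawn
Segments drawn: 15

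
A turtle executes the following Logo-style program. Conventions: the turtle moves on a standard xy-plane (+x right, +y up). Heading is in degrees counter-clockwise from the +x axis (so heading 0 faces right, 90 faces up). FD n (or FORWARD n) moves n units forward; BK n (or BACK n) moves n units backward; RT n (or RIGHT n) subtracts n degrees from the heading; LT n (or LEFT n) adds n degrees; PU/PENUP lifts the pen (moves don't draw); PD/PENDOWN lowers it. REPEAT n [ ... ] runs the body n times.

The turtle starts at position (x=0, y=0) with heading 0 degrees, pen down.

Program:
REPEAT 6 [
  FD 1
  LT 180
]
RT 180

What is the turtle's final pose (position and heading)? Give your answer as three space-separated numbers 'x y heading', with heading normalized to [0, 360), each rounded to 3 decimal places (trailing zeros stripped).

Answer: 0 0 180

Derivation:
Executing turtle program step by step:
Start: pos=(0,0), heading=0, pen down
REPEAT 6 [
  -- iteration 1/6 --
  FD 1: (0,0) -> (1,0) [heading=0, draw]
  LT 180: heading 0 -> 180
  -- iteration 2/6 --
  FD 1: (1,0) -> (0,0) [heading=180, draw]
  LT 180: heading 180 -> 0
  -- iteration 3/6 --
  FD 1: (0,0) -> (1,0) [heading=0, draw]
  LT 180: heading 0 -> 180
  -- iteration 4/6 --
  FD 1: (1,0) -> (0,0) [heading=180, draw]
  LT 180: heading 180 -> 0
  -- iteration 5/6 --
  FD 1: (0,0) -> (1,0) [heading=0, draw]
  LT 180: heading 0 -> 180
  -- iteration 6/6 --
  FD 1: (1,0) -> (0,0) [heading=180, draw]
  LT 180: heading 180 -> 0
]
RT 180: heading 0 -> 180
Final: pos=(0,0), heading=180, 6 segment(s) drawn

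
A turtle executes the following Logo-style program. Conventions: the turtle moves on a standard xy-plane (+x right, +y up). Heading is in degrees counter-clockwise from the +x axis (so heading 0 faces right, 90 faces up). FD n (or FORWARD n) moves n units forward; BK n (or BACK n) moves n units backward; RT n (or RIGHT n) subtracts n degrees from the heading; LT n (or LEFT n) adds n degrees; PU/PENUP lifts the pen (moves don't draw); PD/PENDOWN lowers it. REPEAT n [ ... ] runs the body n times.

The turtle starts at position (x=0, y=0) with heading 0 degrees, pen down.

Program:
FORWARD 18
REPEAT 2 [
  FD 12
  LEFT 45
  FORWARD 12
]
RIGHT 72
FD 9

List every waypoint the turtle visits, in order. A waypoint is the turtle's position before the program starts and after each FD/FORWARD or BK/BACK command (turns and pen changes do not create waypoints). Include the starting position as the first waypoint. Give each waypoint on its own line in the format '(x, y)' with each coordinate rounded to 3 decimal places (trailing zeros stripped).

Executing turtle program step by step:
Start: pos=(0,0), heading=0, pen down
FD 18: (0,0) -> (18,0) [heading=0, draw]
REPEAT 2 [
  -- iteration 1/2 --
  FD 12: (18,0) -> (30,0) [heading=0, draw]
  LT 45: heading 0 -> 45
  FD 12: (30,0) -> (38.485,8.485) [heading=45, draw]
  -- iteration 2/2 --
  FD 12: (38.485,8.485) -> (46.971,16.971) [heading=45, draw]
  LT 45: heading 45 -> 90
  FD 12: (46.971,16.971) -> (46.971,28.971) [heading=90, draw]
]
RT 72: heading 90 -> 18
FD 9: (46.971,28.971) -> (55.53,31.752) [heading=18, draw]
Final: pos=(55.53,31.752), heading=18, 6 segment(s) drawn
Waypoints (7 total):
(0, 0)
(18, 0)
(30, 0)
(38.485, 8.485)
(46.971, 16.971)
(46.971, 28.971)
(55.53, 31.752)

Answer: (0, 0)
(18, 0)
(30, 0)
(38.485, 8.485)
(46.971, 16.971)
(46.971, 28.971)
(55.53, 31.752)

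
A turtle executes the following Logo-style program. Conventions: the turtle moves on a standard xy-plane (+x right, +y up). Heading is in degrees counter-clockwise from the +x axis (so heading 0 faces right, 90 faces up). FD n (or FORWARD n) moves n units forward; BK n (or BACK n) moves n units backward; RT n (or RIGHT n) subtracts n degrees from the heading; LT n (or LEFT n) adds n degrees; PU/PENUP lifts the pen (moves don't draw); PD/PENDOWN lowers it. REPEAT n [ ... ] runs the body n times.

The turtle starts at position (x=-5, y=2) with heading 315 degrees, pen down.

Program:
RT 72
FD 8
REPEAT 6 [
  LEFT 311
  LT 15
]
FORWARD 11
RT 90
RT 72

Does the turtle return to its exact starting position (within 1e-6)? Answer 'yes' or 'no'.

Executing turtle program step by step:
Start: pos=(-5,2), heading=315, pen down
RT 72: heading 315 -> 243
FD 8: (-5,2) -> (-8.632,-5.128) [heading=243, draw]
REPEAT 6 [
  -- iteration 1/6 --
  LT 311: heading 243 -> 194
  LT 15: heading 194 -> 209
  -- iteration 2/6 --
  LT 311: heading 209 -> 160
  LT 15: heading 160 -> 175
  -- iteration 3/6 --
  LT 311: heading 175 -> 126
  LT 15: heading 126 -> 141
  -- iteration 4/6 --
  LT 311: heading 141 -> 92
  LT 15: heading 92 -> 107
  -- iteration 5/6 --
  LT 311: heading 107 -> 58
  LT 15: heading 58 -> 73
  -- iteration 6/6 --
  LT 311: heading 73 -> 24
  LT 15: heading 24 -> 39
]
FD 11: (-8.632,-5.128) -> (-0.083,1.794) [heading=39, draw]
RT 90: heading 39 -> 309
RT 72: heading 309 -> 237
Final: pos=(-0.083,1.794), heading=237, 2 segment(s) drawn

Start position: (-5, 2)
Final position: (-0.083, 1.794)
Distance = 4.921; >= 1e-6 -> NOT closed

Answer: no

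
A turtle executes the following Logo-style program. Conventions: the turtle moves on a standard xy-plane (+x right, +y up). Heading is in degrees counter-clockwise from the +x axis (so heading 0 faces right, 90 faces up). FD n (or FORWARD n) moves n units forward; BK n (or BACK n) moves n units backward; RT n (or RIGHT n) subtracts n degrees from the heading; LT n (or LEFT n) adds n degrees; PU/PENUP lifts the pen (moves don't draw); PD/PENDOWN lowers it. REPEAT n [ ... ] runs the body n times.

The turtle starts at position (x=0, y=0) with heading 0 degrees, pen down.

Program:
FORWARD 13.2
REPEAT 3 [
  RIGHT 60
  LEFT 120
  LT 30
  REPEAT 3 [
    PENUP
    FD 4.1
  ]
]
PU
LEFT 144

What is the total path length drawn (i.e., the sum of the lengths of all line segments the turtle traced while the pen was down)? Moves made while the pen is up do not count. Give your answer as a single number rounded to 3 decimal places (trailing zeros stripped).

Executing turtle program step by step:
Start: pos=(0,0), heading=0, pen down
FD 13.2: (0,0) -> (13.2,0) [heading=0, draw]
REPEAT 3 [
  -- iteration 1/3 --
  RT 60: heading 0 -> 300
  LT 120: heading 300 -> 60
  LT 30: heading 60 -> 90
  REPEAT 3 [
    -- iteration 1/3 --
    PU: pen up
    FD 4.1: (13.2,0) -> (13.2,4.1) [heading=90, move]
    -- iteration 2/3 --
    PU: pen up
    FD 4.1: (13.2,4.1) -> (13.2,8.2) [heading=90, move]
    -- iteration 3/3 --
    PU: pen up
    FD 4.1: (13.2,8.2) -> (13.2,12.3) [heading=90, move]
  ]
  -- iteration 2/3 --
  RT 60: heading 90 -> 30
  LT 120: heading 30 -> 150
  LT 30: heading 150 -> 180
  REPEAT 3 [
    -- iteration 1/3 --
    PU: pen up
    FD 4.1: (13.2,12.3) -> (9.1,12.3) [heading=180, move]
    -- iteration 2/3 --
    PU: pen up
    FD 4.1: (9.1,12.3) -> (5,12.3) [heading=180, move]
    -- iteration 3/3 --
    PU: pen up
    FD 4.1: (5,12.3) -> (0.9,12.3) [heading=180, move]
  ]
  -- iteration 3/3 --
  RT 60: heading 180 -> 120
  LT 120: heading 120 -> 240
  LT 30: heading 240 -> 270
  REPEAT 3 [
    -- iteration 1/3 --
    PU: pen up
    FD 4.1: (0.9,12.3) -> (0.9,8.2) [heading=270, move]
    -- iteration 2/3 --
    PU: pen up
    FD 4.1: (0.9,8.2) -> (0.9,4.1) [heading=270, move]
    -- iteration 3/3 --
    PU: pen up
    FD 4.1: (0.9,4.1) -> (0.9,0) [heading=270, move]
  ]
]
PU: pen up
LT 144: heading 270 -> 54
Final: pos=(0.9,0), heading=54, 1 segment(s) drawn

Segment lengths:
  seg 1: (0,0) -> (13.2,0), length = 13.2
Total = 13.2

Answer: 13.2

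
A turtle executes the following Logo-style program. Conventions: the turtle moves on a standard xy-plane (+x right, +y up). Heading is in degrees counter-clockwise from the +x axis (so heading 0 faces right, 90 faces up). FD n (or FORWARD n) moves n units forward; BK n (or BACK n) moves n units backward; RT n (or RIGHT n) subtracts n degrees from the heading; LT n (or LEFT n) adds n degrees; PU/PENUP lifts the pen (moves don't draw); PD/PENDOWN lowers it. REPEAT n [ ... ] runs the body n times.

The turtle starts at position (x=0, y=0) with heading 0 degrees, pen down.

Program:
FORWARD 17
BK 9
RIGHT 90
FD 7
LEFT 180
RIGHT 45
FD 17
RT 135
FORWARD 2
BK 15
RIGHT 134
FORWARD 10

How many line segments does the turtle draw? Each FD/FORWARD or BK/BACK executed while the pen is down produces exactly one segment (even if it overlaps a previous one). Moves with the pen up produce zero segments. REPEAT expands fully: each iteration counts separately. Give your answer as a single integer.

Answer: 7

Derivation:
Executing turtle program step by step:
Start: pos=(0,0), heading=0, pen down
FD 17: (0,0) -> (17,0) [heading=0, draw]
BK 9: (17,0) -> (8,0) [heading=0, draw]
RT 90: heading 0 -> 270
FD 7: (8,0) -> (8,-7) [heading=270, draw]
LT 180: heading 270 -> 90
RT 45: heading 90 -> 45
FD 17: (8,-7) -> (20.021,5.021) [heading=45, draw]
RT 135: heading 45 -> 270
FD 2: (20.021,5.021) -> (20.021,3.021) [heading=270, draw]
BK 15: (20.021,3.021) -> (20.021,18.021) [heading=270, draw]
RT 134: heading 270 -> 136
FD 10: (20.021,18.021) -> (12.827,24.967) [heading=136, draw]
Final: pos=(12.827,24.967), heading=136, 7 segment(s) drawn
Segments drawn: 7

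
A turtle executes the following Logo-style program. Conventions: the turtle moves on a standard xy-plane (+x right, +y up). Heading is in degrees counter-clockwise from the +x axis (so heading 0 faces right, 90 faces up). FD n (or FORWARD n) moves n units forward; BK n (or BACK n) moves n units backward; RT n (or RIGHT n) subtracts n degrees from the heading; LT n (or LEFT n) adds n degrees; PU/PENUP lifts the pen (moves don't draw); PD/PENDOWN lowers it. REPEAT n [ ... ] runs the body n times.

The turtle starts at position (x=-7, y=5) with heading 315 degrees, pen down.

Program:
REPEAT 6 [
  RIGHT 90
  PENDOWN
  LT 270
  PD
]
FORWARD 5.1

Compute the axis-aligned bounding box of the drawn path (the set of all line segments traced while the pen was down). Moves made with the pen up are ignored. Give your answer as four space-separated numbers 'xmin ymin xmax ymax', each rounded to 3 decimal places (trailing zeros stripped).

Executing turtle program step by step:
Start: pos=(-7,5), heading=315, pen down
REPEAT 6 [
  -- iteration 1/6 --
  RT 90: heading 315 -> 225
  PD: pen down
  LT 270: heading 225 -> 135
  PD: pen down
  -- iteration 2/6 --
  RT 90: heading 135 -> 45
  PD: pen down
  LT 270: heading 45 -> 315
  PD: pen down
  -- iteration 3/6 --
  RT 90: heading 315 -> 225
  PD: pen down
  LT 270: heading 225 -> 135
  PD: pen down
  -- iteration 4/6 --
  RT 90: heading 135 -> 45
  PD: pen down
  LT 270: heading 45 -> 315
  PD: pen down
  -- iteration 5/6 --
  RT 90: heading 315 -> 225
  PD: pen down
  LT 270: heading 225 -> 135
  PD: pen down
  -- iteration 6/6 --
  RT 90: heading 135 -> 45
  PD: pen down
  LT 270: heading 45 -> 315
  PD: pen down
]
FD 5.1: (-7,5) -> (-3.394,1.394) [heading=315, draw]
Final: pos=(-3.394,1.394), heading=315, 1 segment(s) drawn

Segment endpoints: x in {-7, -3.394}, y in {1.394, 5}
xmin=-7, ymin=1.394, xmax=-3.394, ymax=5

Answer: -7 1.394 -3.394 5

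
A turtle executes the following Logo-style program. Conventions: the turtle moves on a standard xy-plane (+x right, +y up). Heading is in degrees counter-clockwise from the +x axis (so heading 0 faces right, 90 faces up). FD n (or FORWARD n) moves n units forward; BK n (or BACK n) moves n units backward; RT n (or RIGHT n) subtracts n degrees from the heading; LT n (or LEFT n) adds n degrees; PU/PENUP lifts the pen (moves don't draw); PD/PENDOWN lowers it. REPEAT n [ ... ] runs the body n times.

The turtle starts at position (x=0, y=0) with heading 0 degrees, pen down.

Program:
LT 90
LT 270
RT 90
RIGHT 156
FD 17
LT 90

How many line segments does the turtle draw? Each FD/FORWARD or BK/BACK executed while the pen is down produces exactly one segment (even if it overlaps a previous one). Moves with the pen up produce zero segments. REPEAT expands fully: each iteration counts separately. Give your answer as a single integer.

Executing turtle program step by step:
Start: pos=(0,0), heading=0, pen down
LT 90: heading 0 -> 90
LT 270: heading 90 -> 0
RT 90: heading 0 -> 270
RT 156: heading 270 -> 114
FD 17: (0,0) -> (-6.915,15.53) [heading=114, draw]
LT 90: heading 114 -> 204
Final: pos=(-6.915,15.53), heading=204, 1 segment(s) drawn
Segments drawn: 1

Answer: 1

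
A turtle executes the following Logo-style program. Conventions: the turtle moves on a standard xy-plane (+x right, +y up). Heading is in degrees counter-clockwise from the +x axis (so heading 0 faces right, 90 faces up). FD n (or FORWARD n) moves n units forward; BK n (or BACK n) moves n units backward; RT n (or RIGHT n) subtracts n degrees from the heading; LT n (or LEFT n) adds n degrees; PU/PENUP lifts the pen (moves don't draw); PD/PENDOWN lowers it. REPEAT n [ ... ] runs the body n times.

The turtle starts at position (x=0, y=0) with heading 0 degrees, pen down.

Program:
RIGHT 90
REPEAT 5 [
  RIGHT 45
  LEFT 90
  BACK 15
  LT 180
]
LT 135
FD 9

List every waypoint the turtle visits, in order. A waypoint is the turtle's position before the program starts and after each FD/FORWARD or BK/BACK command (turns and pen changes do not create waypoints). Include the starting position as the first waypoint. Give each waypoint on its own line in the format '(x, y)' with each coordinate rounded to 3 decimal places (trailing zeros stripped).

Answer: (0, 0)
(-10.607, 10.607)
(4.393, 10.607)
(-6.213, 0)
(-6.213, 15)
(4.393, 4.393)
(4.393, 13.393)

Derivation:
Executing turtle program step by step:
Start: pos=(0,0), heading=0, pen down
RT 90: heading 0 -> 270
REPEAT 5 [
  -- iteration 1/5 --
  RT 45: heading 270 -> 225
  LT 90: heading 225 -> 315
  BK 15: (0,0) -> (-10.607,10.607) [heading=315, draw]
  LT 180: heading 315 -> 135
  -- iteration 2/5 --
  RT 45: heading 135 -> 90
  LT 90: heading 90 -> 180
  BK 15: (-10.607,10.607) -> (4.393,10.607) [heading=180, draw]
  LT 180: heading 180 -> 0
  -- iteration 3/5 --
  RT 45: heading 0 -> 315
  LT 90: heading 315 -> 45
  BK 15: (4.393,10.607) -> (-6.213,0) [heading=45, draw]
  LT 180: heading 45 -> 225
  -- iteration 4/5 --
  RT 45: heading 225 -> 180
  LT 90: heading 180 -> 270
  BK 15: (-6.213,0) -> (-6.213,15) [heading=270, draw]
  LT 180: heading 270 -> 90
  -- iteration 5/5 --
  RT 45: heading 90 -> 45
  LT 90: heading 45 -> 135
  BK 15: (-6.213,15) -> (4.393,4.393) [heading=135, draw]
  LT 180: heading 135 -> 315
]
LT 135: heading 315 -> 90
FD 9: (4.393,4.393) -> (4.393,13.393) [heading=90, draw]
Final: pos=(4.393,13.393), heading=90, 6 segment(s) drawn
Waypoints (7 total):
(0, 0)
(-10.607, 10.607)
(4.393, 10.607)
(-6.213, 0)
(-6.213, 15)
(4.393, 4.393)
(4.393, 13.393)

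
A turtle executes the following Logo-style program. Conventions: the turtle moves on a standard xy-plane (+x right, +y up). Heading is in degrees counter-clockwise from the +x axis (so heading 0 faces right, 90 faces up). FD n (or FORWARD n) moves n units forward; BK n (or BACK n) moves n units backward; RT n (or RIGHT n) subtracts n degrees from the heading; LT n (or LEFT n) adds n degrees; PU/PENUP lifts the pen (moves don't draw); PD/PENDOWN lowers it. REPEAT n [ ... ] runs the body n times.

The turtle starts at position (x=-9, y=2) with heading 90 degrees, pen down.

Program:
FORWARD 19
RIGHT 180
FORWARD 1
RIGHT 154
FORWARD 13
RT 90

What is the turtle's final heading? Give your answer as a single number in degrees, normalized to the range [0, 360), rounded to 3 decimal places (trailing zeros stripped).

Executing turtle program step by step:
Start: pos=(-9,2), heading=90, pen down
FD 19: (-9,2) -> (-9,21) [heading=90, draw]
RT 180: heading 90 -> 270
FD 1: (-9,21) -> (-9,20) [heading=270, draw]
RT 154: heading 270 -> 116
FD 13: (-9,20) -> (-14.699,31.684) [heading=116, draw]
RT 90: heading 116 -> 26
Final: pos=(-14.699,31.684), heading=26, 3 segment(s) drawn

Answer: 26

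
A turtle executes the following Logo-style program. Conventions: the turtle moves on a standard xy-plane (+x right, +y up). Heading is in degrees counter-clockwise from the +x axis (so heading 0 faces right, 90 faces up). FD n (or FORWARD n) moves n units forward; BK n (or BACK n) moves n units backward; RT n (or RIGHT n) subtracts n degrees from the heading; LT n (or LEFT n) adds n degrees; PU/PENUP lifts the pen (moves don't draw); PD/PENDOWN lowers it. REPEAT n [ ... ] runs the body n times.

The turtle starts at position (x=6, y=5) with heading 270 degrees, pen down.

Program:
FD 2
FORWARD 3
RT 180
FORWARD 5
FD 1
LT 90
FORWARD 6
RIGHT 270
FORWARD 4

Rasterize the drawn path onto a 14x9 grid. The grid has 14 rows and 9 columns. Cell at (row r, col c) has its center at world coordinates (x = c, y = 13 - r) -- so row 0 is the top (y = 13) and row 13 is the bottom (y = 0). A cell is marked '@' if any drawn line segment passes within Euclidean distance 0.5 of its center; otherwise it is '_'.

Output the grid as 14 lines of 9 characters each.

Answer: _________
_________
_________
_________
_________
_________
_________
@@@@@@@__
@_____@__
@_____@__
@_____@__
@_____@__
______@__
______@__

Derivation:
Segment 0: (6,5) -> (6,3)
Segment 1: (6,3) -> (6,0)
Segment 2: (6,0) -> (6,5)
Segment 3: (6,5) -> (6,6)
Segment 4: (6,6) -> (-0,6)
Segment 5: (-0,6) -> (-0,2)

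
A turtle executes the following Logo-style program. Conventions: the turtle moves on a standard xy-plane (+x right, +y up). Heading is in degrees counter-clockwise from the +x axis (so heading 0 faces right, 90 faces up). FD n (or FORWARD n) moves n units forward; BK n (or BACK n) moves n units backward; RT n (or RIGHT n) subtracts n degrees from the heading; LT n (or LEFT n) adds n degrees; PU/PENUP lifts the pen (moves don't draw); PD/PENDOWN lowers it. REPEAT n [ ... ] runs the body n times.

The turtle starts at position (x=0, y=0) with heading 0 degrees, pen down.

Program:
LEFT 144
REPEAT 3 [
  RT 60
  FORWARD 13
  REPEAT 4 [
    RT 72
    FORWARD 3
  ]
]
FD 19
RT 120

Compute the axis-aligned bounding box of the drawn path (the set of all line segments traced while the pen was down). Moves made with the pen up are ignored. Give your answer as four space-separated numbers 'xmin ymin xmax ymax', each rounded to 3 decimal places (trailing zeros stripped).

Answer: -22.09 0 5.793 34.018

Derivation:
Executing turtle program step by step:
Start: pos=(0,0), heading=0, pen down
LT 144: heading 0 -> 144
REPEAT 3 [
  -- iteration 1/3 --
  RT 60: heading 144 -> 84
  FD 13: (0,0) -> (1.359,12.929) [heading=84, draw]
  REPEAT 4 [
    -- iteration 1/4 --
    RT 72: heading 84 -> 12
    FD 3: (1.359,12.929) -> (4.293,13.553) [heading=12, draw]
    -- iteration 2/4 --
    RT 72: heading 12 -> 300
    FD 3: (4.293,13.553) -> (5.793,10.954) [heading=300, draw]
    -- iteration 3/4 --
    RT 72: heading 300 -> 228
    FD 3: (5.793,10.954) -> (3.786,8.725) [heading=228, draw]
    -- iteration 4/4 --
    RT 72: heading 228 -> 156
    FD 3: (3.786,8.725) -> (1.045,9.945) [heading=156, draw]
  ]
  -- iteration 2/3 --
  RT 60: heading 156 -> 96
  FD 13: (1.045,9.945) -> (-0.314,22.874) [heading=96, draw]
  REPEAT 4 [
    -- iteration 1/4 --
    RT 72: heading 96 -> 24
    FD 3: (-0.314,22.874) -> (2.427,24.094) [heading=24, draw]
    -- iteration 2/4 --
    RT 72: heading 24 -> 312
    FD 3: (2.427,24.094) -> (4.434,21.865) [heading=312, draw]
    -- iteration 3/4 --
    RT 72: heading 312 -> 240
    FD 3: (4.434,21.865) -> (2.934,19.267) [heading=240, draw]
    -- iteration 4/4 --
    RT 72: heading 240 -> 168
    FD 3: (2.934,19.267) -> (0,19.89) [heading=168, draw]
  ]
  -- iteration 3/3 --
  RT 60: heading 168 -> 108
  FD 13: (0,19.89) -> (-4.017,32.254) [heading=108, draw]
  REPEAT 4 [
    -- iteration 1/4 --
    RT 72: heading 108 -> 36
    FD 3: (-4.017,32.254) -> (-1.59,34.018) [heading=36, draw]
    -- iteration 2/4 --
    RT 72: heading 36 -> 324
    FD 3: (-1.59,34.018) -> (0.837,32.254) [heading=324, draw]
    -- iteration 3/4 --
    RT 72: heading 324 -> 252
    FD 3: (0.837,32.254) -> (-0.09,29.401) [heading=252, draw]
    -- iteration 4/4 --
    RT 72: heading 252 -> 180
    FD 3: (-0.09,29.401) -> (-3.09,29.401) [heading=180, draw]
  ]
]
FD 19: (-3.09,29.401) -> (-22.09,29.401) [heading=180, draw]
RT 120: heading 180 -> 60
Final: pos=(-22.09,29.401), heading=60, 16 segment(s) drawn

Segment endpoints: x in {-22.09, -4.017, -3.09, -1.59, -0.314, -0.09, 0, 0, 0.837, 1.045, 1.359, 2.427, 2.934, 3.786, 4.293, 4.434, 5.793}, y in {0, 8.725, 9.945, 10.954, 12.929, 13.553, 19.267, 19.89, 21.865, 22.874, 24.094, 29.401, 29.401, 29.401, 32.254, 32.254, 34.018}
xmin=-22.09, ymin=0, xmax=5.793, ymax=34.018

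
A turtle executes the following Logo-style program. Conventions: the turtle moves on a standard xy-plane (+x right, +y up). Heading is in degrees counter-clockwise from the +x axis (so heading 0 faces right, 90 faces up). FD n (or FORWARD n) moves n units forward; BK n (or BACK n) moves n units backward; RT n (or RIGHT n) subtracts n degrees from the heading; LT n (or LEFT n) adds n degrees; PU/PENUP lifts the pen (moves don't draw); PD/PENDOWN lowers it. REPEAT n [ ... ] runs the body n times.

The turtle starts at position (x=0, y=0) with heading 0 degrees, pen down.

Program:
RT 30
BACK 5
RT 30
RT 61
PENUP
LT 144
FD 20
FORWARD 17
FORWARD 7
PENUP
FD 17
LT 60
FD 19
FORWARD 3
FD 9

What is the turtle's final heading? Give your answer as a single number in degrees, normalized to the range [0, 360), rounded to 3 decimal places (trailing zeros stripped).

Answer: 83

Derivation:
Executing turtle program step by step:
Start: pos=(0,0), heading=0, pen down
RT 30: heading 0 -> 330
BK 5: (0,0) -> (-4.33,2.5) [heading=330, draw]
RT 30: heading 330 -> 300
RT 61: heading 300 -> 239
PU: pen up
LT 144: heading 239 -> 23
FD 20: (-4.33,2.5) -> (14.08,10.315) [heading=23, move]
FD 17: (14.08,10.315) -> (29.729,16.957) [heading=23, move]
FD 7: (29.729,16.957) -> (36.172,19.692) [heading=23, move]
PU: pen up
FD 17: (36.172,19.692) -> (51.821,26.335) [heading=23, move]
LT 60: heading 23 -> 83
FD 19: (51.821,26.335) -> (54.136,45.193) [heading=83, move]
FD 3: (54.136,45.193) -> (54.502,48.171) [heading=83, move]
FD 9: (54.502,48.171) -> (55.599,57.104) [heading=83, move]
Final: pos=(55.599,57.104), heading=83, 1 segment(s) drawn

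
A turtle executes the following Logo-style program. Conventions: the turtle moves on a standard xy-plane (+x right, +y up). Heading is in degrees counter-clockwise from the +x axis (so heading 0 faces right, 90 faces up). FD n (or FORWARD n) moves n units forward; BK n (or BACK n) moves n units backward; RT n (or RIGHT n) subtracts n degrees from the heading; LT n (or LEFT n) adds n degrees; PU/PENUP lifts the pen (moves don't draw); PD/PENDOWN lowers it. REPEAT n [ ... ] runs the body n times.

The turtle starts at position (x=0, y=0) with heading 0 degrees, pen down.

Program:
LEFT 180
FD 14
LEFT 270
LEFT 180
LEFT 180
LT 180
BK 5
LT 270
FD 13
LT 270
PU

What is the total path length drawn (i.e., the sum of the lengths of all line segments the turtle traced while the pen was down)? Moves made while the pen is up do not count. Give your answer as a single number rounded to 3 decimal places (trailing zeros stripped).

Answer: 32

Derivation:
Executing turtle program step by step:
Start: pos=(0,0), heading=0, pen down
LT 180: heading 0 -> 180
FD 14: (0,0) -> (-14,0) [heading=180, draw]
LT 270: heading 180 -> 90
LT 180: heading 90 -> 270
LT 180: heading 270 -> 90
LT 180: heading 90 -> 270
BK 5: (-14,0) -> (-14,5) [heading=270, draw]
LT 270: heading 270 -> 180
FD 13: (-14,5) -> (-27,5) [heading=180, draw]
LT 270: heading 180 -> 90
PU: pen up
Final: pos=(-27,5), heading=90, 3 segment(s) drawn

Segment lengths:
  seg 1: (0,0) -> (-14,0), length = 14
  seg 2: (-14,0) -> (-14,5), length = 5
  seg 3: (-14,5) -> (-27,5), length = 13
Total = 32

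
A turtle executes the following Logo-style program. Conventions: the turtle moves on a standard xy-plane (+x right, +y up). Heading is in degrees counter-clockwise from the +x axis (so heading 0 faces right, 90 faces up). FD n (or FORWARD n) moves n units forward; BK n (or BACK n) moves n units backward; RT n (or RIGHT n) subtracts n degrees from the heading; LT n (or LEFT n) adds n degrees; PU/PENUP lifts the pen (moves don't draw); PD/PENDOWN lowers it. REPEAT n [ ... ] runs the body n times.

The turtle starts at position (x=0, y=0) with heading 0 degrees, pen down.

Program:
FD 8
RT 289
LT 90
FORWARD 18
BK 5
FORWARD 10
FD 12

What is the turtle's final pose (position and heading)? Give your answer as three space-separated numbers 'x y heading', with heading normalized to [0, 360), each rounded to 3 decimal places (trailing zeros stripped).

Executing turtle program step by step:
Start: pos=(0,0), heading=0, pen down
FD 8: (0,0) -> (8,0) [heading=0, draw]
RT 289: heading 0 -> 71
LT 90: heading 71 -> 161
FD 18: (8,0) -> (-9.019,5.86) [heading=161, draw]
BK 5: (-9.019,5.86) -> (-4.292,4.232) [heading=161, draw]
FD 10: (-4.292,4.232) -> (-13.747,7.488) [heading=161, draw]
FD 12: (-13.747,7.488) -> (-25.093,11.395) [heading=161, draw]
Final: pos=(-25.093,11.395), heading=161, 5 segment(s) drawn

Answer: -25.093 11.395 161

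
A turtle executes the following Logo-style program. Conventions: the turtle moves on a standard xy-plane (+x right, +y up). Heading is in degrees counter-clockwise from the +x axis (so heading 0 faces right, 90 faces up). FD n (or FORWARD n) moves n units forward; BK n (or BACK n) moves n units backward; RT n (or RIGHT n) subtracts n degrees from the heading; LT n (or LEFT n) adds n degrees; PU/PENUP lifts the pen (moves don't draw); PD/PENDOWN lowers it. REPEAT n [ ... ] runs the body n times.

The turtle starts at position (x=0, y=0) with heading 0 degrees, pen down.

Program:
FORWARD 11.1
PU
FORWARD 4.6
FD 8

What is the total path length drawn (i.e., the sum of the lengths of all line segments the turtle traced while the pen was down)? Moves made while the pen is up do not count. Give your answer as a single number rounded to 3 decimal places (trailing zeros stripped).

Executing turtle program step by step:
Start: pos=(0,0), heading=0, pen down
FD 11.1: (0,0) -> (11.1,0) [heading=0, draw]
PU: pen up
FD 4.6: (11.1,0) -> (15.7,0) [heading=0, move]
FD 8: (15.7,0) -> (23.7,0) [heading=0, move]
Final: pos=(23.7,0), heading=0, 1 segment(s) drawn

Segment lengths:
  seg 1: (0,0) -> (11.1,0), length = 11.1
Total = 11.1

Answer: 11.1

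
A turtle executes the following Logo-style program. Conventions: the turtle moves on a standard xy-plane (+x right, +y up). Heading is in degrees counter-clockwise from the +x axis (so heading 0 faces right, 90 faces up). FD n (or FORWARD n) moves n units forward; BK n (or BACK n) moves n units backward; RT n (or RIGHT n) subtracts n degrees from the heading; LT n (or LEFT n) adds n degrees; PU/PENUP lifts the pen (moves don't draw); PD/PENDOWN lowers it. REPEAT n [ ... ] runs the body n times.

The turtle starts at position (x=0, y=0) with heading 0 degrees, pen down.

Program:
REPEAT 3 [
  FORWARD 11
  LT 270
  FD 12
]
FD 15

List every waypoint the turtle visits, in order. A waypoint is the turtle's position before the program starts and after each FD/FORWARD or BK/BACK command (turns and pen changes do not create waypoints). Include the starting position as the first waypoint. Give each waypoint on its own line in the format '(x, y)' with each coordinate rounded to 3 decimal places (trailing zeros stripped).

Answer: (0, 0)
(11, 0)
(11, -12)
(11, -23)
(-1, -23)
(-12, -23)
(-12, -11)
(-12, 4)

Derivation:
Executing turtle program step by step:
Start: pos=(0,0), heading=0, pen down
REPEAT 3 [
  -- iteration 1/3 --
  FD 11: (0,0) -> (11,0) [heading=0, draw]
  LT 270: heading 0 -> 270
  FD 12: (11,0) -> (11,-12) [heading=270, draw]
  -- iteration 2/3 --
  FD 11: (11,-12) -> (11,-23) [heading=270, draw]
  LT 270: heading 270 -> 180
  FD 12: (11,-23) -> (-1,-23) [heading=180, draw]
  -- iteration 3/3 --
  FD 11: (-1,-23) -> (-12,-23) [heading=180, draw]
  LT 270: heading 180 -> 90
  FD 12: (-12,-23) -> (-12,-11) [heading=90, draw]
]
FD 15: (-12,-11) -> (-12,4) [heading=90, draw]
Final: pos=(-12,4), heading=90, 7 segment(s) drawn
Waypoints (8 total):
(0, 0)
(11, 0)
(11, -12)
(11, -23)
(-1, -23)
(-12, -23)
(-12, -11)
(-12, 4)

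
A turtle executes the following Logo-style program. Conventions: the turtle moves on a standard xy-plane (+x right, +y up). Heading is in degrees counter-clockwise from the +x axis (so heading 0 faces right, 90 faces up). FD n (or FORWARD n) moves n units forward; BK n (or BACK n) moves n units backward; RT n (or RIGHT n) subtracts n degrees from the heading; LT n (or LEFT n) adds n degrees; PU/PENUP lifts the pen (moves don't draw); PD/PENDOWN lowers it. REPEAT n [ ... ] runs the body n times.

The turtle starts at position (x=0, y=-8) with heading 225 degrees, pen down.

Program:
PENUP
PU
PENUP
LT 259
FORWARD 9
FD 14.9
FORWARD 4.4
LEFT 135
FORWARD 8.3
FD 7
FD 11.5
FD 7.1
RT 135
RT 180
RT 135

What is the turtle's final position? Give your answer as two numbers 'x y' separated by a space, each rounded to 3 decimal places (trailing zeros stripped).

Executing turtle program step by step:
Start: pos=(0,-8), heading=225, pen down
PU: pen up
PU: pen up
PU: pen up
LT 259: heading 225 -> 124
FD 9: (0,-8) -> (-5.033,-0.539) [heading=124, move]
FD 14.9: (-5.033,-0.539) -> (-13.365,11.814) [heading=124, move]
FD 4.4: (-13.365,11.814) -> (-15.825,15.462) [heading=124, move]
LT 135: heading 124 -> 259
FD 8.3: (-15.825,15.462) -> (-17.409,7.314) [heading=259, move]
FD 7: (-17.409,7.314) -> (-18.745,0.443) [heading=259, move]
FD 11.5: (-18.745,0.443) -> (-20.939,-10.846) [heading=259, move]
FD 7.1: (-20.939,-10.846) -> (-22.294,-17.815) [heading=259, move]
RT 135: heading 259 -> 124
RT 180: heading 124 -> 304
RT 135: heading 304 -> 169
Final: pos=(-22.294,-17.815), heading=169, 0 segment(s) drawn

Answer: -22.294 -17.815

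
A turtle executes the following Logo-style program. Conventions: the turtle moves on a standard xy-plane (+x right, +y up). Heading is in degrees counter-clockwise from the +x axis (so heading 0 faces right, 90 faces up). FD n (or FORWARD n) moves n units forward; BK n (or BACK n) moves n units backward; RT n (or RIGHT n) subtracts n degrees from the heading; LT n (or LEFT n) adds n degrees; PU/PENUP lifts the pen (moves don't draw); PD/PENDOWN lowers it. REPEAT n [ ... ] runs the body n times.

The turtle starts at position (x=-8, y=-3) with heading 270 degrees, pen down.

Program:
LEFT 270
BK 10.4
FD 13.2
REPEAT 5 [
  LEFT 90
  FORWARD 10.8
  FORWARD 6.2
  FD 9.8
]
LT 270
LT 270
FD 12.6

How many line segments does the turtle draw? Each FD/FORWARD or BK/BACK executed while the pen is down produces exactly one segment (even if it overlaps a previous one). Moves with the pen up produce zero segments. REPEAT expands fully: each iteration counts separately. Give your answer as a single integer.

Answer: 18

Derivation:
Executing turtle program step by step:
Start: pos=(-8,-3), heading=270, pen down
LT 270: heading 270 -> 180
BK 10.4: (-8,-3) -> (2.4,-3) [heading=180, draw]
FD 13.2: (2.4,-3) -> (-10.8,-3) [heading=180, draw]
REPEAT 5 [
  -- iteration 1/5 --
  LT 90: heading 180 -> 270
  FD 10.8: (-10.8,-3) -> (-10.8,-13.8) [heading=270, draw]
  FD 6.2: (-10.8,-13.8) -> (-10.8,-20) [heading=270, draw]
  FD 9.8: (-10.8,-20) -> (-10.8,-29.8) [heading=270, draw]
  -- iteration 2/5 --
  LT 90: heading 270 -> 0
  FD 10.8: (-10.8,-29.8) -> (0,-29.8) [heading=0, draw]
  FD 6.2: (0,-29.8) -> (6.2,-29.8) [heading=0, draw]
  FD 9.8: (6.2,-29.8) -> (16,-29.8) [heading=0, draw]
  -- iteration 3/5 --
  LT 90: heading 0 -> 90
  FD 10.8: (16,-29.8) -> (16,-19) [heading=90, draw]
  FD 6.2: (16,-19) -> (16,-12.8) [heading=90, draw]
  FD 9.8: (16,-12.8) -> (16,-3) [heading=90, draw]
  -- iteration 4/5 --
  LT 90: heading 90 -> 180
  FD 10.8: (16,-3) -> (5.2,-3) [heading=180, draw]
  FD 6.2: (5.2,-3) -> (-1,-3) [heading=180, draw]
  FD 9.8: (-1,-3) -> (-10.8,-3) [heading=180, draw]
  -- iteration 5/5 --
  LT 90: heading 180 -> 270
  FD 10.8: (-10.8,-3) -> (-10.8,-13.8) [heading=270, draw]
  FD 6.2: (-10.8,-13.8) -> (-10.8,-20) [heading=270, draw]
  FD 9.8: (-10.8,-20) -> (-10.8,-29.8) [heading=270, draw]
]
LT 270: heading 270 -> 180
LT 270: heading 180 -> 90
FD 12.6: (-10.8,-29.8) -> (-10.8,-17.2) [heading=90, draw]
Final: pos=(-10.8,-17.2), heading=90, 18 segment(s) drawn
Segments drawn: 18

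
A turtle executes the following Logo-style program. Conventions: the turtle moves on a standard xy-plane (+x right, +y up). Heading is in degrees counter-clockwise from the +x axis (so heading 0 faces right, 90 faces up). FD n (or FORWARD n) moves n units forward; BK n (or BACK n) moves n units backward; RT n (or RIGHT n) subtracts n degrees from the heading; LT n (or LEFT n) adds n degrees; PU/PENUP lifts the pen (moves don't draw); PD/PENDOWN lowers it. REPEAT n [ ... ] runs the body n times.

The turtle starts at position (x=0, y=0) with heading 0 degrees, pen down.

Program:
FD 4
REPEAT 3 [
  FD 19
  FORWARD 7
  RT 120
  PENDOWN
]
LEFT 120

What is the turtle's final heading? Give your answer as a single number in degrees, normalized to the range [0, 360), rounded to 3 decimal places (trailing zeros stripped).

Executing turtle program step by step:
Start: pos=(0,0), heading=0, pen down
FD 4: (0,0) -> (4,0) [heading=0, draw]
REPEAT 3 [
  -- iteration 1/3 --
  FD 19: (4,0) -> (23,0) [heading=0, draw]
  FD 7: (23,0) -> (30,0) [heading=0, draw]
  RT 120: heading 0 -> 240
  PD: pen down
  -- iteration 2/3 --
  FD 19: (30,0) -> (20.5,-16.454) [heading=240, draw]
  FD 7: (20.5,-16.454) -> (17,-22.517) [heading=240, draw]
  RT 120: heading 240 -> 120
  PD: pen down
  -- iteration 3/3 --
  FD 19: (17,-22.517) -> (7.5,-6.062) [heading=120, draw]
  FD 7: (7.5,-6.062) -> (4,0) [heading=120, draw]
  RT 120: heading 120 -> 0
  PD: pen down
]
LT 120: heading 0 -> 120
Final: pos=(4,0), heading=120, 7 segment(s) drawn

Answer: 120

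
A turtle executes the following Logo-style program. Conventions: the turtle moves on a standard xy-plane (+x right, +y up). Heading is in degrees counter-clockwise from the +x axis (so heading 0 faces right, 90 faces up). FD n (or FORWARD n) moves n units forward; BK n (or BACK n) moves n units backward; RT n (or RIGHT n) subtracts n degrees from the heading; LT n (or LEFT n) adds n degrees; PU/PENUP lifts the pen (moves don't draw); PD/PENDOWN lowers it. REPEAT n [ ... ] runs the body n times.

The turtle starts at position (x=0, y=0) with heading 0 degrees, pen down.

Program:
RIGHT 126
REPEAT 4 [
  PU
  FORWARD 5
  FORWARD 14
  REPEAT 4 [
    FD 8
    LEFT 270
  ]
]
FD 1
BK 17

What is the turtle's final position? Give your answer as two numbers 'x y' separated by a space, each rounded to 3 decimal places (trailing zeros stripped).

Answer: -35.267 -48.541

Derivation:
Executing turtle program step by step:
Start: pos=(0,0), heading=0, pen down
RT 126: heading 0 -> 234
REPEAT 4 [
  -- iteration 1/4 --
  PU: pen up
  FD 5: (0,0) -> (-2.939,-4.045) [heading=234, move]
  FD 14: (-2.939,-4.045) -> (-11.168,-15.371) [heading=234, move]
  REPEAT 4 [
    -- iteration 1/4 --
    FD 8: (-11.168,-15.371) -> (-15.87,-21.843) [heading=234, move]
    LT 270: heading 234 -> 144
    -- iteration 2/4 --
    FD 8: (-15.87,-21.843) -> (-22.342,-17.141) [heading=144, move]
    LT 270: heading 144 -> 54
    -- iteration 3/4 --
    FD 8: (-22.342,-17.141) -> (-17.64,-10.669) [heading=54, move]
    LT 270: heading 54 -> 324
    -- iteration 4/4 --
    FD 8: (-17.64,-10.669) -> (-11.168,-15.371) [heading=324, move]
    LT 270: heading 324 -> 234
  ]
  -- iteration 2/4 --
  PU: pen up
  FD 5: (-11.168,-15.371) -> (-14.107,-19.416) [heading=234, move]
  FD 14: (-14.107,-19.416) -> (-22.336,-30.743) [heading=234, move]
  REPEAT 4 [
    -- iteration 1/4 --
    FD 8: (-22.336,-30.743) -> (-27.038,-37.215) [heading=234, move]
    LT 270: heading 234 -> 144
    -- iteration 2/4 --
    FD 8: (-27.038,-37.215) -> (-33.51,-32.512) [heading=144, move]
    LT 270: heading 144 -> 54
    -- iteration 3/4 --
    FD 8: (-33.51,-32.512) -> (-28.808,-26.04) [heading=54, move]
    LT 270: heading 54 -> 324
    -- iteration 4/4 --
    FD 8: (-28.808,-26.04) -> (-22.336,-30.743) [heading=324, move]
    LT 270: heading 324 -> 234
  ]
  -- iteration 3/4 --
  PU: pen up
  FD 5: (-22.336,-30.743) -> (-25.275,-34.788) [heading=234, move]
  FD 14: (-25.275,-34.788) -> (-33.504,-46.114) [heading=234, move]
  REPEAT 4 [
    -- iteration 1/4 --
    FD 8: (-33.504,-46.114) -> (-38.206,-52.586) [heading=234, move]
    LT 270: heading 234 -> 144
    -- iteration 2/4 --
    FD 8: (-38.206,-52.586) -> (-44.678,-47.884) [heading=144, move]
    LT 270: heading 144 -> 54
    -- iteration 3/4 --
    FD 8: (-44.678,-47.884) -> (-39.976,-41.412) [heading=54, move]
    LT 270: heading 54 -> 324
    -- iteration 4/4 --
    FD 8: (-39.976,-41.412) -> (-33.504,-46.114) [heading=324, move]
    LT 270: heading 324 -> 234
  ]
  -- iteration 4/4 --
  PU: pen up
  FD 5: (-33.504,-46.114) -> (-36.443,-50.159) [heading=234, move]
  FD 14: (-36.443,-50.159) -> (-44.672,-61.485) [heading=234, move]
  REPEAT 4 [
    -- iteration 1/4 --
    FD 8: (-44.672,-61.485) -> (-49.374,-67.957) [heading=234, move]
    LT 270: heading 234 -> 144
    -- iteration 2/4 --
    FD 8: (-49.374,-67.957) -> (-55.846,-63.255) [heading=144, move]
    LT 270: heading 144 -> 54
    -- iteration 3/4 --
    FD 8: (-55.846,-63.255) -> (-51.144,-56.783) [heading=54, move]
    LT 270: heading 54 -> 324
    -- iteration 4/4 --
    FD 8: (-51.144,-56.783) -> (-44.672,-61.485) [heading=324, move]
    LT 270: heading 324 -> 234
  ]
]
FD 1: (-44.672,-61.485) -> (-45.259,-62.294) [heading=234, move]
BK 17: (-45.259,-62.294) -> (-35.267,-48.541) [heading=234, move]
Final: pos=(-35.267,-48.541), heading=234, 0 segment(s) drawn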